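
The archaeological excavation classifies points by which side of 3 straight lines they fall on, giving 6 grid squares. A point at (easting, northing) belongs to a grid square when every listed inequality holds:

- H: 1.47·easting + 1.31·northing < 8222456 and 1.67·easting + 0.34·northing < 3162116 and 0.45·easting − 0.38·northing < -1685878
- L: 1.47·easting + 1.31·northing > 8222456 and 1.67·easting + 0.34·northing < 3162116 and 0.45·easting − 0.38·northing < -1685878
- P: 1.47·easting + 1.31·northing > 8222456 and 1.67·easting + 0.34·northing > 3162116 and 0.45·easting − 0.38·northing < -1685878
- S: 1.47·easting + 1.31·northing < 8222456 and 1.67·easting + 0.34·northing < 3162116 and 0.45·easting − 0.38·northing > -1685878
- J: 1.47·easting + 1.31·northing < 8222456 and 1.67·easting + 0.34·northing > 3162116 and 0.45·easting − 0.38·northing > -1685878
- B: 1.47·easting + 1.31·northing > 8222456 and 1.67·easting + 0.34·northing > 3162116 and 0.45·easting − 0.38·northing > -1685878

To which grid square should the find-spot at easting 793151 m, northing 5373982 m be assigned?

S

1.47·793151 + 1.31·5373982 = 8205848.390, which is < 8222456
1.67·793151 + 0.34·5373982 = 3151716.050, which is < 3162116
0.45·793151 − 0.38·5373982 = -1685195.210, which is > -1685878
This sign pattern matches S.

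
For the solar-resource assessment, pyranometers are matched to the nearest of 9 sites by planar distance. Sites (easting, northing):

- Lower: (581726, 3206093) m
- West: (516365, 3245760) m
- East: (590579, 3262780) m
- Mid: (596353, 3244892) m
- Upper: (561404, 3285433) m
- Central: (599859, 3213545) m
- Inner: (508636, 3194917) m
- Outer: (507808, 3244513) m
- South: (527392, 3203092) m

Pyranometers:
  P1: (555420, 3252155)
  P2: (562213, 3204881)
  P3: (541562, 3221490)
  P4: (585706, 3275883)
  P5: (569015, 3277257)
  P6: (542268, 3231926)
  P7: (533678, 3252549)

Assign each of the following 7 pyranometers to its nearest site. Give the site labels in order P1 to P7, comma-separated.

P1 → Upper (d²=1143233540.00)
P2 → Lower (d²=382226113.00)
P3 → South (d²=539275304.00)
P4 → East (d²=195434738.00)
P5 → Upper (d²=124774297.00)
P6 → West (d²=862344965.00)
P7 → West (d²=345830490.00)

Upper, Lower, South, East, Upper, West, West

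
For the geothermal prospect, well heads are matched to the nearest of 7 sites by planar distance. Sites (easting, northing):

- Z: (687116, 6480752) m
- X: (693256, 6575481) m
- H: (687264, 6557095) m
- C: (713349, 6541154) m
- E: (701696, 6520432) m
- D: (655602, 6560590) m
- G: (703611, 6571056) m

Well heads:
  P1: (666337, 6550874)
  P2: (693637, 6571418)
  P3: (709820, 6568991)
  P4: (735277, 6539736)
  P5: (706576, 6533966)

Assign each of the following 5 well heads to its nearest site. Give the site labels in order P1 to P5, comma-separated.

D, X, G, C, C

P1 → D (d²=209640881.00)
P2 → X (d²=16653130.00)
P3 → G (d²=42815906.00)
P4 → C (d²=482847908.00)
P5 → C (d²=97540873.00)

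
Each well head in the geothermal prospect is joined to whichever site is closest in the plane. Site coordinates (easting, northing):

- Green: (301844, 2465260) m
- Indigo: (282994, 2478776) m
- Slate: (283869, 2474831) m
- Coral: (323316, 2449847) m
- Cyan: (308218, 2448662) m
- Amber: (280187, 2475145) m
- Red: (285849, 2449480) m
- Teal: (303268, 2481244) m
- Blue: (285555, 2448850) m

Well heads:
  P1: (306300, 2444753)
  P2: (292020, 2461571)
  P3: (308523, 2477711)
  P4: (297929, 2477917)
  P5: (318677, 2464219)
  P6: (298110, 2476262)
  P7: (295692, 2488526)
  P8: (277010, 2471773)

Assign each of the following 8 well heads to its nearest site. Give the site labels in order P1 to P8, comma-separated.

Cyan, Green, Teal, Teal, Coral, Teal, Teal, Amber

P1 → Cyan (d²=18959005.00)
P2 → Green (d²=110119697.00)
P3 → Teal (d²=40097114.00)
P4 → Teal (d²=39573850.00)
P5 → Coral (d²=228074705.00)
P6 → Teal (d²=51425288.00)
P7 → Teal (d²=110423300.00)
P8 → Amber (d²=21463713.00)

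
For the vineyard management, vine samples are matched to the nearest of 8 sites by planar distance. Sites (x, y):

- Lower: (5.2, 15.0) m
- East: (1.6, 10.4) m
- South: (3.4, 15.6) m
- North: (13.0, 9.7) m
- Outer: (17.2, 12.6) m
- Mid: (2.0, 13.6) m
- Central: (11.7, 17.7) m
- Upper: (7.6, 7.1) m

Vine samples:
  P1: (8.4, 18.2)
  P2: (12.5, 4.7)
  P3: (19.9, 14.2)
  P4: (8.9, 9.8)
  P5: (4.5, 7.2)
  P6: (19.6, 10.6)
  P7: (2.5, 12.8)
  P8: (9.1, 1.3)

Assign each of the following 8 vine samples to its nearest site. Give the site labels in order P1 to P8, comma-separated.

P1 → Central (d²=11.14)
P2 → North (d²=25.25)
P3 → Outer (d²=9.85)
P4 → Upper (d²=8.98)
P5 → Upper (d²=9.62)
P6 → Outer (d²=9.76)
P7 → Mid (d²=0.89)
P8 → Upper (d²=35.89)

Central, North, Outer, Upper, Upper, Outer, Mid, Upper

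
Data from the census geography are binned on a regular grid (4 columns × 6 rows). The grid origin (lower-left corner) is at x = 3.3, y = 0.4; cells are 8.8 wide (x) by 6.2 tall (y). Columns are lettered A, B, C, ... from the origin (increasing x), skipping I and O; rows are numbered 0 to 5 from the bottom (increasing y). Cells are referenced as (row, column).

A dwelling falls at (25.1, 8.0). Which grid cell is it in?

(1, C)

Column index: ⌊(25.1 − 3.3) / 8.8⌋ = ⌊2.477⌋ = 2 → column C
Row offset from origin: ⌊(8.0 − 0.4) / 6.2⌋ = ⌊1.226⌋ = 1 → row 1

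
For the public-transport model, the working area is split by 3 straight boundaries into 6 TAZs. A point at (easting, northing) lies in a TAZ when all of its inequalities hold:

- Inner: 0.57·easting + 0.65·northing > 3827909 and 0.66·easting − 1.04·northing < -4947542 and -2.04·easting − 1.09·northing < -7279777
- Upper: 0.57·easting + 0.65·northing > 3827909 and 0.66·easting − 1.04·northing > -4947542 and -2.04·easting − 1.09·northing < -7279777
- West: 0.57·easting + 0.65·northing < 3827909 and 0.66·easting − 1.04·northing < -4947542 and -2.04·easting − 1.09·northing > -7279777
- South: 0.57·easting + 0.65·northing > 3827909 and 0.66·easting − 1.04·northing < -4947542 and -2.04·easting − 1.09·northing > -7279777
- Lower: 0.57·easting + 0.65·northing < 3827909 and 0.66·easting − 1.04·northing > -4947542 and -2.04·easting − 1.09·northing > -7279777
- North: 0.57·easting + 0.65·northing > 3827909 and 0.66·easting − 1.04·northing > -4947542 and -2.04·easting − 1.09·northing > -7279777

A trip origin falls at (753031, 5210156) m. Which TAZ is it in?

Lower

0.57·753031 + 0.65·5210156 = 3815829.070, which is < 3827909
0.66·753031 − 1.04·5210156 = -4921561.780, which is > -4947542
-2.04·753031 − 1.09·5210156 = -7215253.280, which is > -7279777
This sign pattern matches Lower.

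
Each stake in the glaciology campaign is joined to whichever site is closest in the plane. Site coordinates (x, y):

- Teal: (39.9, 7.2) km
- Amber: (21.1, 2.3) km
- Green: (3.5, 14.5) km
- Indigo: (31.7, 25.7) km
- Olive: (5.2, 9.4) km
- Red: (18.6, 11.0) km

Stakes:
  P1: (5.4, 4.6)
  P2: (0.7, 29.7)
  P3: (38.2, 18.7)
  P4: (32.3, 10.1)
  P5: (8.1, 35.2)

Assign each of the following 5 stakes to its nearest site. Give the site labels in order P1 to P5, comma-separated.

P1 → Olive (d²=23.08)
P2 → Green (d²=238.88)
P3 → Indigo (d²=91.25)
P4 → Teal (d²=66.17)
P5 → Green (d²=449.65)

Olive, Green, Indigo, Teal, Green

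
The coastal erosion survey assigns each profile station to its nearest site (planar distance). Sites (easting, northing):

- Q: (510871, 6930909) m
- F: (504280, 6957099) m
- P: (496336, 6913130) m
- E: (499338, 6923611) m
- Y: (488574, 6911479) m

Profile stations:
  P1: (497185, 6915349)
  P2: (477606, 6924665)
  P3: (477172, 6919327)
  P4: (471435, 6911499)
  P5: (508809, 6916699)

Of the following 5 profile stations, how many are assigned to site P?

P1 → P
P2 → Y
P3 → Y
P4 → Y
P5 → E
1 of the 5 goes to P.

1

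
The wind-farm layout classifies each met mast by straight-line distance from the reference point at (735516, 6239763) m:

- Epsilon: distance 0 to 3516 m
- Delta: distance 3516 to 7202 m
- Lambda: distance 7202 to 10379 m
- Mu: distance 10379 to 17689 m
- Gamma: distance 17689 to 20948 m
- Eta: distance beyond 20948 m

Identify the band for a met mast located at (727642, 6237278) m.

Distance = √((727642−735516)² + (6237278−6239763)²) = √(61999876.000 + 6175225.000) = 8256.821 m.
7202 ≤ 8256.821 < 10379 → Lambda.

Lambda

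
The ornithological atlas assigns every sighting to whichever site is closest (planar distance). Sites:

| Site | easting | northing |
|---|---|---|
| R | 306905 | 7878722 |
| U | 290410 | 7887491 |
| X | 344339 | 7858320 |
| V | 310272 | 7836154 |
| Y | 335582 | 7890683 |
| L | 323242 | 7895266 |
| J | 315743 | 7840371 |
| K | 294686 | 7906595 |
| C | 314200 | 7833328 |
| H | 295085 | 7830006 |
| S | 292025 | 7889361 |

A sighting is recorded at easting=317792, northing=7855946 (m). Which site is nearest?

J

Squared distances to each site:
R: 637272945.000; U: 1744860949.000; X: 710379085.000; V: 448273664.000; Y: 1523143269.000; L: 1575764900.000; J: 246779026.000; K: 3099208437.000; C: 524476388.000; H: 1188491449.000; S: 1780500514.000.
Minimum at J.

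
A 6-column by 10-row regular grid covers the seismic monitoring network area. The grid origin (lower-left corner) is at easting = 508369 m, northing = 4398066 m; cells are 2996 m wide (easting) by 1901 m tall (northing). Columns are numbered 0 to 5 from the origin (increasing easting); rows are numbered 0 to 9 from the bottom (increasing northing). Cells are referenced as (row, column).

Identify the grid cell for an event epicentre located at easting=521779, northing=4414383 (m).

(8, 4)

Column index: ⌊(521779 − 508369) / 2996⌋ = ⌊4.476⌋ = 4
Row offset from origin: ⌊(4414383 − 4398066) / 1901⌋ = ⌊8.583⌋ = 8 → row 8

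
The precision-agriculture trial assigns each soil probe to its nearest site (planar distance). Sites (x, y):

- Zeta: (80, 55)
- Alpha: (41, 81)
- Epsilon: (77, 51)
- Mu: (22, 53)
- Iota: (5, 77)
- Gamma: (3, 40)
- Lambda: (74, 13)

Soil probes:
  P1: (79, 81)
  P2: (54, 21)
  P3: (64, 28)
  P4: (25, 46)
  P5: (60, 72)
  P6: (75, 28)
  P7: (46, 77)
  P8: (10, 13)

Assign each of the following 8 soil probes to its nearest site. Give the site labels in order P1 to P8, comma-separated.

P1 → Zeta (d²=677.00)
P2 → Lambda (d²=464.00)
P3 → Lambda (d²=325.00)
P4 → Mu (d²=58.00)
P5 → Alpha (d²=442.00)
P6 → Lambda (d²=226.00)
P7 → Alpha (d²=41.00)
P8 → Gamma (d²=778.00)

Zeta, Lambda, Lambda, Mu, Alpha, Lambda, Alpha, Gamma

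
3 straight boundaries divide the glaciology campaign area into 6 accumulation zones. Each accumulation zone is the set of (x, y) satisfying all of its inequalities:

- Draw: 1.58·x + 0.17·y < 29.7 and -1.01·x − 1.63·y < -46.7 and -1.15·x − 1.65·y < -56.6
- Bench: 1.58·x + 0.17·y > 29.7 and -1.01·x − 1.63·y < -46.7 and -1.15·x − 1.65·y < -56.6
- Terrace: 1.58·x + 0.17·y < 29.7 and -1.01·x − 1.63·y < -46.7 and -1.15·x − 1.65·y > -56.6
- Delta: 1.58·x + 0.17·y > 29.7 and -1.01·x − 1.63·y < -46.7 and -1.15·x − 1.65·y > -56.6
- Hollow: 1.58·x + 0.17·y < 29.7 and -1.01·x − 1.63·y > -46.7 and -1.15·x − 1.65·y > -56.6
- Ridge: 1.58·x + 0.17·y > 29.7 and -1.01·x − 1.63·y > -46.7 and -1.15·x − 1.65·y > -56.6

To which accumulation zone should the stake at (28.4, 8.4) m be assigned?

Ridge

1.58·28.4 + 0.17·8.4 = 46.300, which is > 29.7
-1.01·28.4 − 1.63·8.4 = -42.376, which is > -46.7
-1.15·28.4 − 1.65·8.4 = -46.520, which is > -56.6
This sign pattern matches Ridge.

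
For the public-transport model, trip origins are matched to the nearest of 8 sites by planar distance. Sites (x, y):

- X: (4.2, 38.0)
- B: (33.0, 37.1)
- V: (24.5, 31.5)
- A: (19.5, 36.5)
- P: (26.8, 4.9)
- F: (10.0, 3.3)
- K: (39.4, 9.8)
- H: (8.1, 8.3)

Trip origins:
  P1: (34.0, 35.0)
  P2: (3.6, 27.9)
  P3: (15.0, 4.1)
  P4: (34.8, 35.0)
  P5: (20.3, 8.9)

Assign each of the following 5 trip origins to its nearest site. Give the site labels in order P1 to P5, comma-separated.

B, X, F, B, P

P1 → B (d²=5.41)
P2 → X (d²=102.37)
P3 → F (d²=25.64)
P4 → B (d²=7.65)
P5 → P (d²=58.25)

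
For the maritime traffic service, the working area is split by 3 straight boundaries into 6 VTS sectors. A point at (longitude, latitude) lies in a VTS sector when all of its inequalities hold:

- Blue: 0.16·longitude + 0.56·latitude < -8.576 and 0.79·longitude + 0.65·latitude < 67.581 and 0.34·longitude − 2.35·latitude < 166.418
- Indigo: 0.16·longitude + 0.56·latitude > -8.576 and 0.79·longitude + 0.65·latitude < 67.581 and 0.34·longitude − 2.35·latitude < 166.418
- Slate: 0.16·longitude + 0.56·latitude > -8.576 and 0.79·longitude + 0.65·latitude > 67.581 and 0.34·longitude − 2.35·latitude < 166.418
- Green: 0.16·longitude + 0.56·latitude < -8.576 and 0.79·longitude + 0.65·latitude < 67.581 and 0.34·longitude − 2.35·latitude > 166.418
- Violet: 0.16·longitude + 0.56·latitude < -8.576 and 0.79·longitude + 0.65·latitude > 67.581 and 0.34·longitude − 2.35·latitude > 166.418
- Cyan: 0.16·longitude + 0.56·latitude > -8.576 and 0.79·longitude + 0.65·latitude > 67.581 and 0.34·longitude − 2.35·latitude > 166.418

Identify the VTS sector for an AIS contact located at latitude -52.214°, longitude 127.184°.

0.16·127.184 + 0.56·-52.214 = -8.890, which is < -8.576
0.79·127.184 + 0.65·-52.214 = 66.536, which is < 67.581
0.34·127.184 − 2.35·-52.214 = 165.945, which is < 166.418
This sign pattern matches Blue.

Blue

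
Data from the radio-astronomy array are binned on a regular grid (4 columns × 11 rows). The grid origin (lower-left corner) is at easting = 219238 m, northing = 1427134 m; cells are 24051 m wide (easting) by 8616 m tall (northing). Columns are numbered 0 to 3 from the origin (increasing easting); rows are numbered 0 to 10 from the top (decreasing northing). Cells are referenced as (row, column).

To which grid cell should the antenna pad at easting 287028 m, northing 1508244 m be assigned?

Column index: ⌊(287028 − 219238) / 24051⌋ = ⌊2.819⌋ = 2
Row offset from origin: ⌊(1508244 − 1427134) / 8616⌋ = ⌊9.414⌋ = 9 → row 1 (counted from top)

(1, 2)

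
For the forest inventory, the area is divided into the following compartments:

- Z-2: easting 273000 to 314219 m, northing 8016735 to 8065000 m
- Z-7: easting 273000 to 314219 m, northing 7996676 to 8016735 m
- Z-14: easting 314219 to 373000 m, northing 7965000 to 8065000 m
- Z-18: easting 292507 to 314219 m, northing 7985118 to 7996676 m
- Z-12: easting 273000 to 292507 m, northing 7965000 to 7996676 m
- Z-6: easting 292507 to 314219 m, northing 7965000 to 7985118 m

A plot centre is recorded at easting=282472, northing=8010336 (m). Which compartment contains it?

Z-7

The point has easting = 282472 and northing = 8010336.
Only Z-7 satisfies 273000 ≤ easting ≤ 314219 and 7996676 ≤ northing ≤ 8016735.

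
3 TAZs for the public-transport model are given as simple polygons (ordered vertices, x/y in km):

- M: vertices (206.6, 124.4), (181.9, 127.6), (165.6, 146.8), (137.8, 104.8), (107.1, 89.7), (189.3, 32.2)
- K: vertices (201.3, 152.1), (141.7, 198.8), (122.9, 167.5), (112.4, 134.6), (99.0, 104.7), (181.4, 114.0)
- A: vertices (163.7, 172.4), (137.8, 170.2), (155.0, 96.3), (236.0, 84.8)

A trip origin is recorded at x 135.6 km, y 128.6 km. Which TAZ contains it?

K

Cast a ray rightward from (135.6, 128.6). For each polygon, the edges (by vertex number in listed order) whose endpoints lie on opposite sides of y = 128.6, where each meets that height, and whether that is right or left of the point:
M: 2–3 at x≈181.05 (right), 3–4 at x≈153.55 (right) → 2 crossings.
K: 4–5 at x≈109.71 (left), 6–1 at x≈189.03 (right) → 1 crossing.
A: 2–3 at x≈147.48 (right), 4–1 at x≈199.85 (right) → 2 crossings.
Only K has an odd count, so the point is inside K.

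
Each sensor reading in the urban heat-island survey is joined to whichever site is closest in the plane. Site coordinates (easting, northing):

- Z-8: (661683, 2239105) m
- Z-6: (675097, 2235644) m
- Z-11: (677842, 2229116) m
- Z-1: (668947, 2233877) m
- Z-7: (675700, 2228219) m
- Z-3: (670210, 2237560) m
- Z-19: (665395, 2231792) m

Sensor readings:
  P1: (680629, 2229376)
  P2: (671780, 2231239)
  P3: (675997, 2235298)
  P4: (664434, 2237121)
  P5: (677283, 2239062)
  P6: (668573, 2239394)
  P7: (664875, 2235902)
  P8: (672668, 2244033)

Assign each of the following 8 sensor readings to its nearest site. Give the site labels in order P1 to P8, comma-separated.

Z-11, Z-1, Z-6, Z-8, Z-6, Z-3, Z-19, Z-3

P1 → Z-11 (d²=7834969.00)
P2 → Z-1 (d²=14984933.00)
P3 → Z-6 (d²=929716.00)
P4 → Z-8 (d²=11504257.00)
P5 → Z-6 (d²=16461320.00)
P6 → Z-3 (d²=6043325.00)
P7 → Z-19 (d²=17162500.00)
P8 → Z-3 (d²=47941493.00)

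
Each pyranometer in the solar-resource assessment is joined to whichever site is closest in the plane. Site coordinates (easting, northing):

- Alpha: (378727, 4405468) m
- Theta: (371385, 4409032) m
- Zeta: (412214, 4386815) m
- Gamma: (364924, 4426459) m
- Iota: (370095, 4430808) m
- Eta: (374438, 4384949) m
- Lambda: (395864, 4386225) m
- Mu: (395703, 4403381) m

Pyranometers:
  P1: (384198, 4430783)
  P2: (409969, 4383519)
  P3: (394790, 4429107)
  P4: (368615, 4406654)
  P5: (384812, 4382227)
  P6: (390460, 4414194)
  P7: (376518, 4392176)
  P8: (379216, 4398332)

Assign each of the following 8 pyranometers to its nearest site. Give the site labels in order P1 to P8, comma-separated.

Iota, Zeta, Iota, Theta, Eta, Mu, Eta, Alpha

P1 → Iota (d²=198895234.00)
P2 → Zeta (d²=15903641.00)
P3 → Iota (d²=612736426.00)
P4 → Theta (d²=13327784.00)
P5 → Eta (d²=115029160.00)
P6 → Mu (d²=144410018.00)
P7 → Eta (d²=56555929.00)
P8 → Alpha (d²=51161617.00)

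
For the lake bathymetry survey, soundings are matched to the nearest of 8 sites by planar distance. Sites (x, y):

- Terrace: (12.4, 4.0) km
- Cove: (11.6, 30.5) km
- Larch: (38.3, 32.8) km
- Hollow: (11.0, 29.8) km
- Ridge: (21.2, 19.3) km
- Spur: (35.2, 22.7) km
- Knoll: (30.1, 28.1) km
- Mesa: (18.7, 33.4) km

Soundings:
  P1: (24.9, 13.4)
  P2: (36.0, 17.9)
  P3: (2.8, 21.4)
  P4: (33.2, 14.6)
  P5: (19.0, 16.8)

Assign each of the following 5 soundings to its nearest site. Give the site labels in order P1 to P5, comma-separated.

Ridge, Spur, Hollow, Spur, Ridge

P1 → Ridge (d²=48.50)
P2 → Spur (d²=23.68)
P3 → Hollow (d²=137.80)
P4 → Spur (d²=69.61)
P5 → Ridge (d²=11.09)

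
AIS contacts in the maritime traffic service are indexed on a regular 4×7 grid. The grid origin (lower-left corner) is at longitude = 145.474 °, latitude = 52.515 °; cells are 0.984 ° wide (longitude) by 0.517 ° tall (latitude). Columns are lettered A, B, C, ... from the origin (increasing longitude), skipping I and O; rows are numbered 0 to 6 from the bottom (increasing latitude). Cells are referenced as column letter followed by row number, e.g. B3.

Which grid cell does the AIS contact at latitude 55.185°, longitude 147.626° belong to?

Column index: ⌊(147.626 − 145.474) / 0.984⌋ = ⌊2.187⌋ = 2 → column C
Row offset from origin: ⌊(55.185 − 52.515) / 0.517⌋ = ⌊5.164⌋ = 5 → row 5

C5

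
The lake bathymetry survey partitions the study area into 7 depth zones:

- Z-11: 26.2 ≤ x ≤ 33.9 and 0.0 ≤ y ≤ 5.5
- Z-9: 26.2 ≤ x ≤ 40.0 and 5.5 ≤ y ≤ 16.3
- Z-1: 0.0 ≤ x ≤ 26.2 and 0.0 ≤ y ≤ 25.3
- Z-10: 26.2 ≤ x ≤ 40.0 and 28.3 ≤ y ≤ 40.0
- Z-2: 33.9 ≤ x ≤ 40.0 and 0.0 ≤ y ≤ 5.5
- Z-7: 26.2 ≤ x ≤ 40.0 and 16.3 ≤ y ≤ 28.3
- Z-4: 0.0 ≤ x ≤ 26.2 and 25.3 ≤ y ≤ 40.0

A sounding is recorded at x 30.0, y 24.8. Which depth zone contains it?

Z-7

The point has x = 30.0 and y = 24.8.
Only Z-7 satisfies 26.2 ≤ x ≤ 40.0 and 16.3 ≤ y ≤ 28.3.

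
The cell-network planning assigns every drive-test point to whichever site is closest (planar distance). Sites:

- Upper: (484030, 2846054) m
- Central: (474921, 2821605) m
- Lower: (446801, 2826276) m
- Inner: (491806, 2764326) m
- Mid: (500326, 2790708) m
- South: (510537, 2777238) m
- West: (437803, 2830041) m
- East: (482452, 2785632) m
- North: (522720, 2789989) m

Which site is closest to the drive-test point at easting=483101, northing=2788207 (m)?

East

Squared distances to each site:
Upper: 3347138450.000; Central: 1182338804.000; Lower: 2766938761.000; Inner: 646079186.000; Mid: 302955626.000; South: 873053057.000; West: 3801992360.000; East: 7051826.000; North: 1572840685.000.
Minimum at East.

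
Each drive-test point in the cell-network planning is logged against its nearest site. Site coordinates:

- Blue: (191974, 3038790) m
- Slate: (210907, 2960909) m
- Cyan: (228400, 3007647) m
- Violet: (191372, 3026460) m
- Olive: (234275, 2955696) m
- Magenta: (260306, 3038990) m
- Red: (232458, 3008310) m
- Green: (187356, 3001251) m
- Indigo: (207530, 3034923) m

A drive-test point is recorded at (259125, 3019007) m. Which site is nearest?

Squared distances to each site:
Blue: 4900623890.000; Slate: 5700353128.000; Cyan: 1073075225.000; Violet: 4646016218.000; Olive: 4625805221.000; Magenta: 400715050.000; Red: 825554698.000; Green: 5466064897.000; Indigo: 2915363081.000.
Minimum at Magenta.

Magenta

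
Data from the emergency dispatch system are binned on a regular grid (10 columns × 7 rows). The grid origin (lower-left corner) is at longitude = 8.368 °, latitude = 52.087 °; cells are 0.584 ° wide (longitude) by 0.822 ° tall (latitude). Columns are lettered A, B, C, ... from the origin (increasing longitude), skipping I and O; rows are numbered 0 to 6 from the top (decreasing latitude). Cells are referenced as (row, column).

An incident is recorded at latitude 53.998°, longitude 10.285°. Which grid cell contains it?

Column index: ⌊(10.285 − 8.368) / 0.584⌋ = ⌊3.283⌋ = 3 → column D
Row offset from origin: ⌊(53.998 − 52.087) / 0.822⌋ = ⌊2.325⌋ = 2 → row 4 (counted from top)

(4, D)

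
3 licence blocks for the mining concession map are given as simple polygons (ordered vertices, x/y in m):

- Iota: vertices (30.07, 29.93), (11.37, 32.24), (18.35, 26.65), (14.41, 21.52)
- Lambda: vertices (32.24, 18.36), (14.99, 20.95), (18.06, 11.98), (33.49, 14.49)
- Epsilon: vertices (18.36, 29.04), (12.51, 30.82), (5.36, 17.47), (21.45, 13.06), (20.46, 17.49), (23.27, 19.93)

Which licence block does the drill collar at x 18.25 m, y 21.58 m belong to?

Epsilon

Cast a ray rightward from (18.25, 21.58). For each polygon, the edges (by vertex number in listed order) whose endpoints lie on opposite sides of y = 21.58, where each meets that height, and whether that is right or left of the point:
Iota: 3–4 at x≈14.456 (left), 4–1 at x≈14.522 (left) → 0 crossings.
Lambda: no edge straddles that height → 0 crossings.
Epsilon: 2–3 at x≈7.561 (left), 6–1 at x≈22.381 (right) → 1 crossing.
Only Epsilon has an odd count, so the point is inside Epsilon.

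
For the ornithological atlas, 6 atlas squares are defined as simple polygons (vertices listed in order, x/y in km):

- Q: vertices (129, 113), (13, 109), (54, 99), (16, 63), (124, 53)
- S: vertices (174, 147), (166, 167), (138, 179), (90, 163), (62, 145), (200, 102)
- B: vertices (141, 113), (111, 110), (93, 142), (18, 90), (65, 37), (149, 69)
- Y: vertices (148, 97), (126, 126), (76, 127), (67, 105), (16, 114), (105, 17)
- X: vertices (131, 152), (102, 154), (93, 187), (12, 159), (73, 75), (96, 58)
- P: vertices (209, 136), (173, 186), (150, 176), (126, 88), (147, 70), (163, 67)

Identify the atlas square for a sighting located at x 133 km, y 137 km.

S

Cast a ray rightward from (133, 137). For each polygon, the edges (by vertex number in listed order) whose endpoints lie on opposite sides of y = 137, where each meets that height, and whether that is right or left of the point:
Q: no edge straddles that height → 0 crossings.
S: 5–6 at x≈87.7 (left), 6–1 at x≈179.8 (right) → 1 crossing.
B: 2–3 at x≈95.8 (left), 3–4 at x≈85.8 (left) → 0 crossings.
Y: no edge straddles that height → 0 crossings.
X: 4–5 at x≈28.0 (left), 6–1 at x≈125.4 (left) → 0 crossings.
P: 1–2 at x≈208.3 (right), 3–4 at x≈139.4 (right) → 2 crossings.
Only S has an odd count, so the point is inside S.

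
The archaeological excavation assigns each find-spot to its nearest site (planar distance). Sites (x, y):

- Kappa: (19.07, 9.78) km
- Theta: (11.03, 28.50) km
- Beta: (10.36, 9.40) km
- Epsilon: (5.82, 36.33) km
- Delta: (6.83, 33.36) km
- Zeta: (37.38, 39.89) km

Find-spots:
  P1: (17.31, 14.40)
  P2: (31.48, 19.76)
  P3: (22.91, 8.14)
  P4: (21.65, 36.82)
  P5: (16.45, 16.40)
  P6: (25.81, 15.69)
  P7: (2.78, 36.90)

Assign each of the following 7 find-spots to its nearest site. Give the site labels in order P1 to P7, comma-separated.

P1 → Kappa (d²=24.44)
P2 → Kappa (d²=253.61)
P3 → Kappa (d²=17.44)
P4 → Theta (d²=182.01)
P5 → Kappa (d²=50.69)
P6 → Kappa (d²=80.36)
P7 → Epsilon (d²=9.57)

Kappa, Kappa, Kappa, Theta, Kappa, Kappa, Epsilon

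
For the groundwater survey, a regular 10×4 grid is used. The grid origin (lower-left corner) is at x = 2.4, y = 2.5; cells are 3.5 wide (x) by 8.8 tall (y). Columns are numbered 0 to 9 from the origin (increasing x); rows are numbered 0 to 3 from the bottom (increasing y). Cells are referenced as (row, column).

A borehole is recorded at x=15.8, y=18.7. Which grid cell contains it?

Column index: ⌊(15.8 − 2.4) / 3.5⌋ = ⌊3.829⌋ = 3
Row offset from origin: ⌊(18.7 − 2.5) / 8.8⌋ = ⌊1.841⌋ = 1 → row 1

(1, 3)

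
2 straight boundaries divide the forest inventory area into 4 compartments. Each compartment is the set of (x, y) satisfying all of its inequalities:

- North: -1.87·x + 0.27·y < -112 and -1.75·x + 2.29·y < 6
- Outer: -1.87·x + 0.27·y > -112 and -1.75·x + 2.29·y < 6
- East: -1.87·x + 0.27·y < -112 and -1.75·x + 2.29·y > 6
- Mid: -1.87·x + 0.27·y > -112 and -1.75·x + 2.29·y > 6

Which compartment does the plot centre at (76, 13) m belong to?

-1.87·76 + 0.27·13 = -138.610, which is < -112
-1.75·76 + 2.29·13 = -103.230, which is < 6
This sign pattern matches North.

North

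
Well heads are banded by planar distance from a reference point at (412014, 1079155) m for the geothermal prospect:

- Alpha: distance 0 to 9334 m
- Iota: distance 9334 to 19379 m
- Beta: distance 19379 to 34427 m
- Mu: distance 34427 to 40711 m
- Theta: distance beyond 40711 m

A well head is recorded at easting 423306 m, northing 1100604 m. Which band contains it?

Distance = √((423306−412014)² + (1100604−1079155)²) = √(127509264.000 + 460059601.000) = 24239.820 m.
19379 ≤ 24239.820 < 34427 → Beta.

Beta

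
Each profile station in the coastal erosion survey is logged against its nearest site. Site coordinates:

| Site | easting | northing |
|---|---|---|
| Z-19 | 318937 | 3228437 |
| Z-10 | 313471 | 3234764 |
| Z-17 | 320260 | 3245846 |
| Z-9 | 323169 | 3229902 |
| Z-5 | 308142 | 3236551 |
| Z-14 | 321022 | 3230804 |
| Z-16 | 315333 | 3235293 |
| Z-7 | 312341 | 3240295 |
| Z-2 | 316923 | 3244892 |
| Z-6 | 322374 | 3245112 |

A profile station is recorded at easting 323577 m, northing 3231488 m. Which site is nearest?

Squared distances to each site:
Z-19: 30838201.000; Z-10: 112863412.000; Z-17: 217154653.000; Z-9: 2681860.000; Z-5: 263873194.000; Z-14: 6995881.000; Z-16: 82441561.000; Z-7: 203810945.000; Z-2: 223942932.000; Z-6: 187060585.000.
Minimum at Z-9.

Z-9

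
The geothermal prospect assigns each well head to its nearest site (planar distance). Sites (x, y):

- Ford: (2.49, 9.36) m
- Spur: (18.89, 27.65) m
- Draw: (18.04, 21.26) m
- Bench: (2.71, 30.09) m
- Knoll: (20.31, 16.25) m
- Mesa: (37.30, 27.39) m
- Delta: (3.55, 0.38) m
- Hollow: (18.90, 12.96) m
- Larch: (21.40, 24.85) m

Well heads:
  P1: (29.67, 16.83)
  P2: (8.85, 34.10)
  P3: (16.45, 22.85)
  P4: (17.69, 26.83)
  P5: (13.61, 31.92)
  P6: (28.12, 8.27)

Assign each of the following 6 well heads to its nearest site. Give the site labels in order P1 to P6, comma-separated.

Knoll, Bench, Draw, Spur, Spur, Hollow

P1 → Knoll (d²=87.95)
P2 → Bench (d²=53.78)
P3 → Draw (d²=5.06)
P4 → Spur (d²=2.11)
P5 → Spur (d²=46.11)
P6 → Hollow (d²=107.00)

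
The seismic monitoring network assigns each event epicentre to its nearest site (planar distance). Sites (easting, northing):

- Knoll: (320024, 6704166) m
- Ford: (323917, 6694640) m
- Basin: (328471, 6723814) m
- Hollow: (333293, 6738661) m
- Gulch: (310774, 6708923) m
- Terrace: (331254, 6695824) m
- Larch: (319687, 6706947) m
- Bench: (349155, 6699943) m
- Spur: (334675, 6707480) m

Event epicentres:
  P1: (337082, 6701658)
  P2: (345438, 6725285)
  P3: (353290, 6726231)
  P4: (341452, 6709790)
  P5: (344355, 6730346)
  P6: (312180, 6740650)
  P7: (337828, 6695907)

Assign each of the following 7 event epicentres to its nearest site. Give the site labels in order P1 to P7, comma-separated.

Spur, Basin, Hollow, Spur, Hollow, Hollow, Terrace

P1 → Spur (d²=39689333.00)
P2 → Basin (d²=290042930.00)
P3 → Hollow (d²=554384909.00)
P4 → Spur (d²=51263829.00)
P5 → Hollow (d²=191507069.00)
P6 → Hollow (d²=449714890.00)
P7 → Terrace (d²=43224365.00)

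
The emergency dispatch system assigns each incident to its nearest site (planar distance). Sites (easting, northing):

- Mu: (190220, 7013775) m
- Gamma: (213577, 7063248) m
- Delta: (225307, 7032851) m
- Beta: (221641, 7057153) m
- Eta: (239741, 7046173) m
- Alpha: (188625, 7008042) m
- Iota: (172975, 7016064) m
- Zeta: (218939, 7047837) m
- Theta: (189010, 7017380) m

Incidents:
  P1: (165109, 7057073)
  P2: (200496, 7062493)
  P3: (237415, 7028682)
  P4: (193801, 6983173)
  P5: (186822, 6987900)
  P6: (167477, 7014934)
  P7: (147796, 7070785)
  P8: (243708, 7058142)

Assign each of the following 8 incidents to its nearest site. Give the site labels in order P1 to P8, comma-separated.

P1 → Iota (d²=1743612037.00)
P2 → Gamma (d²=171682586.00)
P3 → Delta (d²=163984225.00)
P4 → Alpha (d²=645258137.00)
P5 → Alpha (d²=408950973.00)
P6 → Iota (d²=31504904.00)
P7 → Iota (d²=3628369882.00)
P8 → Eta (d²=158994050.00)

Iota, Gamma, Delta, Alpha, Alpha, Iota, Iota, Eta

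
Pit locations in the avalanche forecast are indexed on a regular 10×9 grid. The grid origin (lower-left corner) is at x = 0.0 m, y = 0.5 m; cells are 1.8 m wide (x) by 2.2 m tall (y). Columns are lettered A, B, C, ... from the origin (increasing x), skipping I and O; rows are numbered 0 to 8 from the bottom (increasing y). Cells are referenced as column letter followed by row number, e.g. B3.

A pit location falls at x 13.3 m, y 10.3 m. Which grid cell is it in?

Column index: ⌊(13.3 − 0.0) / 1.8⌋ = ⌊7.389⌋ = 7 → column H
Row offset from origin: ⌊(10.3 − 0.5) / 2.2⌋ = ⌊4.455⌋ = 4 → row 4

H4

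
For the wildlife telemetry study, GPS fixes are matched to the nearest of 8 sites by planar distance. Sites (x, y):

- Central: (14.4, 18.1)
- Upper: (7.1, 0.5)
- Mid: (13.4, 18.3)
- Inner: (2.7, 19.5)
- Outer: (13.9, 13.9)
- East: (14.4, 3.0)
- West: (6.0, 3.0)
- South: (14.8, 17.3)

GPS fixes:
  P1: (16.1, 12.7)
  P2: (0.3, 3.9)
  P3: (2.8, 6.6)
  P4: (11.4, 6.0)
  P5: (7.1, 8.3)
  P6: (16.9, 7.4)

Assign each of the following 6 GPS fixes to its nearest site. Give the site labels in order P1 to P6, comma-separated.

Outer, West, West, East, West, East

P1 → Outer (d²=6.28)
P2 → West (d²=33.30)
P3 → West (d²=23.20)
P4 → East (d²=18.00)
P5 → West (d²=29.30)
P6 → East (d²=25.61)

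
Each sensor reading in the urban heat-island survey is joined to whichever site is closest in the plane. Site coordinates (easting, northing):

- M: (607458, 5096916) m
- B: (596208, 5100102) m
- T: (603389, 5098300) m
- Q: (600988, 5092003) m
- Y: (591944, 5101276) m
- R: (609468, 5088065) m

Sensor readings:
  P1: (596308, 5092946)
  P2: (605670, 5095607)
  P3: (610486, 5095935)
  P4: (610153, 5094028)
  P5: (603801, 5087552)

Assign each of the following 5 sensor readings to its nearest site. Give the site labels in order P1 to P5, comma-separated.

Q, M, M, M, Q

P1 → Q (d²=22791649.00)
P2 → M (d²=4910425.00)
P3 → M (d²=10131145.00)
P4 → M (d²=15603569.00)
P5 → Q (d²=27724370.00)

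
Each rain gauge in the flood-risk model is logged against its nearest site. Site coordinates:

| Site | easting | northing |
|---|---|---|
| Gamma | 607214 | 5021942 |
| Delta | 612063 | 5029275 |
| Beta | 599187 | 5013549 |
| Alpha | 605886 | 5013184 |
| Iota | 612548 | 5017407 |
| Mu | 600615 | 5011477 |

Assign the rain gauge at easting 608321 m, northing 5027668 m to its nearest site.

Delta

Squared distances to each site:
Gamma: 34012525.000; Delta: 16585013.000; Beta: 282776117.000; Alpha: 215715481.000; Iota: 123155650.000; Mu: 321530917.000.
Minimum at Delta.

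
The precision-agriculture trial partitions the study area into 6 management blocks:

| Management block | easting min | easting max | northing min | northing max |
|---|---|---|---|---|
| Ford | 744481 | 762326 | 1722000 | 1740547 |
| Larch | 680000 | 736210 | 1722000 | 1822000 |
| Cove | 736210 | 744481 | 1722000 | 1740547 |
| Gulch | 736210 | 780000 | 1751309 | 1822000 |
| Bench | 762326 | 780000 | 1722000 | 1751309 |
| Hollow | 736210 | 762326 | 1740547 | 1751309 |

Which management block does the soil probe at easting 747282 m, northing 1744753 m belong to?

Hollow

The point has easting = 747282 and northing = 1744753.
Only Hollow satisfies 736210 ≤ easting ≤ 762326 and 1740547 ≤ northing ≤ 1751309.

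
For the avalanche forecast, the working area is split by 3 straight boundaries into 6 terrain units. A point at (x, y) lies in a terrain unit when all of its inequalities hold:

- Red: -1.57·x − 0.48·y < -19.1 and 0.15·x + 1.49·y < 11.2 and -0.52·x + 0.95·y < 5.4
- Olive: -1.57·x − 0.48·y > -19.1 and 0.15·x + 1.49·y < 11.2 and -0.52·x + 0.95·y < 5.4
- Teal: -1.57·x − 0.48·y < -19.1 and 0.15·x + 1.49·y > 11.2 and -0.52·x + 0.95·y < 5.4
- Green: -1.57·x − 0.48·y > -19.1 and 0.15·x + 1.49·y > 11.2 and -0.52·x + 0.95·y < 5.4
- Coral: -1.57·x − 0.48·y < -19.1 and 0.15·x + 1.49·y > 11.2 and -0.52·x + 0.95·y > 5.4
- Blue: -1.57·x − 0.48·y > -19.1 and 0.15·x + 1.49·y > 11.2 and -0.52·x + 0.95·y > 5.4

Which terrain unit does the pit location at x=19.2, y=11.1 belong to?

Teal

-1.57·19.2 − 0.48·11.1 = -35.472, which is < -19.1
0.15·19.2 + 1.49·11.1 = 19.419, which is > 11.2
-0.52·19.2 + 0.95·11.1 = 0.561, which is < 5.4
This sign pattern matches Teal.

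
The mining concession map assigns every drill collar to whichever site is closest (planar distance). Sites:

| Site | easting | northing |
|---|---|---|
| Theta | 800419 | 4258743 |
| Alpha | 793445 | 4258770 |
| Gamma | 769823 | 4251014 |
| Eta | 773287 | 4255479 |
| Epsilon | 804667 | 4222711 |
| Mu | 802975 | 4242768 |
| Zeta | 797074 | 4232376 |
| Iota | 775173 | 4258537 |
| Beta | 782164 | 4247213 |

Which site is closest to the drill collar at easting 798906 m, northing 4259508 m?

Theta

Squared distances to each site:
Theta: 2874394.000; Alpha: 30367165.000; Gamma: 917968925.000; Eta: 672566002.000; Epsilon: 1387208330.000; Mu: 296784361.000; Zeta: 739501648.000; Iota: 564198130.000; Beta: 431461589.000.
Minimum at Theta.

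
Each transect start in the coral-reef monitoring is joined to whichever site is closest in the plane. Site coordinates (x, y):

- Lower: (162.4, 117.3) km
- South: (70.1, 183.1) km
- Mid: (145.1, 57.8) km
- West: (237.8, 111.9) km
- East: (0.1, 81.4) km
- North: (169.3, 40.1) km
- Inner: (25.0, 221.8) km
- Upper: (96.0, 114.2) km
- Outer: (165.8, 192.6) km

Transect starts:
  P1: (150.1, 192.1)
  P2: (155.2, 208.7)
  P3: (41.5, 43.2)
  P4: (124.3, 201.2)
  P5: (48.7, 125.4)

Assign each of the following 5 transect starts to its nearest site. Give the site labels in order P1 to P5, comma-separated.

P1 → Outer (d²=246.74)
P2 → Outer (d²=371.57)
P3 → East (d²=3173.20)
P4 → Outer (d²=1796.21)
P5 → Upper (d²=2362.73)

Outer, Outer, East, Outer, Upper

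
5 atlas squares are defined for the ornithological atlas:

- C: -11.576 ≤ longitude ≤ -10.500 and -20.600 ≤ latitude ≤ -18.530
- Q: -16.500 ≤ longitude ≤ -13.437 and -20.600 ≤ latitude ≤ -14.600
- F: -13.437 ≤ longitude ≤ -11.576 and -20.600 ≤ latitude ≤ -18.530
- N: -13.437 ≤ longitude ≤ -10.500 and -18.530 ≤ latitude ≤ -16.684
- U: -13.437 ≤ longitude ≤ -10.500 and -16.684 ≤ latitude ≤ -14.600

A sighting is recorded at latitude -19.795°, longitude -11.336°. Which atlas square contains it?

The point has longitude = -11.336 and latitude = -19.795.
Only C satisfies -11.576 ≤ longitude ≤ -10.500 and -20.600 ≤ latitude ≤ -18.530.

C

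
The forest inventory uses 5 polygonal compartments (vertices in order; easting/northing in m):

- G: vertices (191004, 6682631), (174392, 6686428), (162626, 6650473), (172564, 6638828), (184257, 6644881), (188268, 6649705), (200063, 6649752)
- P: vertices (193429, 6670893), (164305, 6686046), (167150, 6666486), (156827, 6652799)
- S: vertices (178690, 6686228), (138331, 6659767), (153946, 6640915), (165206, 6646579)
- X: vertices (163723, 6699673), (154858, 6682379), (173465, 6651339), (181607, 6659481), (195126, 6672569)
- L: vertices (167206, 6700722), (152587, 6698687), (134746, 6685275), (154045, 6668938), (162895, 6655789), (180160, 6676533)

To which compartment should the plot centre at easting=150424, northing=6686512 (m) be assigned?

Cast a ray rightward from (150424, 6686512). For each polygon, the edges (by vertex number in listed order) whose endpoints lie on opposite sides of northing = 6686512, where each meets that height, and whether that is right or left of the point:
G: no edge straddles that height → 0 crossings.
P: no edge straddles that height → 0 crossings.
S: no edge straddles that height → 0 crossings.
X: 1–2 at easting≈156976.6 (right), 5–1 at easting≈178971.5 (right) → 2 crossings.
L: 2–3 at easting≈136391.5 (left), 6–1 at easting≈174815.9 (right) → 1 crossing.
Only L has an odd count, so the point is inside L.

L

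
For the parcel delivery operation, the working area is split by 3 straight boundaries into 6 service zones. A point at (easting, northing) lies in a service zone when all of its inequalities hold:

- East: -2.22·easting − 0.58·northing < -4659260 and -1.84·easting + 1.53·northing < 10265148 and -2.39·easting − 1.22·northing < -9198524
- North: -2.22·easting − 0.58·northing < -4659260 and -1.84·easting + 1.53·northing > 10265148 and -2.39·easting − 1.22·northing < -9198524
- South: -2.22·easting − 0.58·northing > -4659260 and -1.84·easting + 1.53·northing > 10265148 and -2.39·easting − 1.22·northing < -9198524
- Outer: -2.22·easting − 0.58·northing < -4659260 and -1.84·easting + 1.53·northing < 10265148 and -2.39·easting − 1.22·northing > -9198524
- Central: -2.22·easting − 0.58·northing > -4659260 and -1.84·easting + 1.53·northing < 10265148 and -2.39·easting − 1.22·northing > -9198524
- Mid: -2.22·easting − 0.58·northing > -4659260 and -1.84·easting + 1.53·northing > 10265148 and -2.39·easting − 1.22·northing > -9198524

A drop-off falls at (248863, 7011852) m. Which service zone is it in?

Mid

-2.22·248863 − 0.58·7011852 = -4619350.020, which is > -4659260
-1.84·248863 + 1.53·7011852 = 10270225.640, which is > 10265148
-2.39·248863 − 1.22·7011852 = -9149242.010, which is > -9198524
This sign pattern matches Mid.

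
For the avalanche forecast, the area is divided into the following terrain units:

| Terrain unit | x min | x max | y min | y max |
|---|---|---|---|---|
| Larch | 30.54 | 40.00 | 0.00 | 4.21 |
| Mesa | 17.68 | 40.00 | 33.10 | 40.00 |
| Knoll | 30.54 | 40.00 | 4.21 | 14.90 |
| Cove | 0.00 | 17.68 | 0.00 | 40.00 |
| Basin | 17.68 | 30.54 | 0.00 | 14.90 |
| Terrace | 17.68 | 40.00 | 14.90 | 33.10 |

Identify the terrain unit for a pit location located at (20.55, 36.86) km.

Mesa

The point has x = 20.55 and y = 36.86.
Only Mesa satisfies 17.68 ≤ x ≤ 40.00 and 33.10 ≤ y ≤ 40.00.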